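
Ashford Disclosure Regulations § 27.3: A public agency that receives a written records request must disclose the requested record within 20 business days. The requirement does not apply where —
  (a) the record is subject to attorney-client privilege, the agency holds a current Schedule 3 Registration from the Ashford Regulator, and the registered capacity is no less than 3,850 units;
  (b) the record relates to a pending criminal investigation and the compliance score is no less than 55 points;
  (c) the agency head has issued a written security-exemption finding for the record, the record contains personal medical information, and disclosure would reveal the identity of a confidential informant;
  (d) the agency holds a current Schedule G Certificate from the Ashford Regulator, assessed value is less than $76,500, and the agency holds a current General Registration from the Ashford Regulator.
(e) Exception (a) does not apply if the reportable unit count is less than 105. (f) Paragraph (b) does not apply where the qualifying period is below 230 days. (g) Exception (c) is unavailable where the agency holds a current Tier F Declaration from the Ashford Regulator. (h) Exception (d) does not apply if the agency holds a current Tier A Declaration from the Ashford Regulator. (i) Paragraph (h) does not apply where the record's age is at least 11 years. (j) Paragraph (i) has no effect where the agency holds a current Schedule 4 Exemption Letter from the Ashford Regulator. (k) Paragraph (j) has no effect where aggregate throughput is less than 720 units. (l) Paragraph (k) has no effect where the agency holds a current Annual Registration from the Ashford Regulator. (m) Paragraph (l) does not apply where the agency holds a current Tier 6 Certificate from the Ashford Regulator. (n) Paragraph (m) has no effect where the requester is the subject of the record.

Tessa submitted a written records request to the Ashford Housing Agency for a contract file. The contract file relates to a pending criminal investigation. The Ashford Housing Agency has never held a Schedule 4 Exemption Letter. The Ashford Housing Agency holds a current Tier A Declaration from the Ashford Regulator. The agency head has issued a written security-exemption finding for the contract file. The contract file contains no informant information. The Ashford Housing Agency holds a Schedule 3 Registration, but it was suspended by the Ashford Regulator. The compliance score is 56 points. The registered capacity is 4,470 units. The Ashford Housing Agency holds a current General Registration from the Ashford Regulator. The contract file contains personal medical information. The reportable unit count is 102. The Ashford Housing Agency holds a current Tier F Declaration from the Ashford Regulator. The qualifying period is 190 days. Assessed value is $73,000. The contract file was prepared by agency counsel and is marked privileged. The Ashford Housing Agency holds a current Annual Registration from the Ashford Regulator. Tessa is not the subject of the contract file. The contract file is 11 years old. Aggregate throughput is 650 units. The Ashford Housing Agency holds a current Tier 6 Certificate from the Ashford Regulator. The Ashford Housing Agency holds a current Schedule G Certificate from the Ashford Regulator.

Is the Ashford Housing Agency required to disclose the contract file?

No — exception (d) applies; the Ashford Housing Agency is not required to disclose the contract file.

Exception (a) does not apply: the Schedule 3 Registration is not current.
All of (b)'s requirements are met (the contract file relates to a pending investigation; the compliance score is 56 points, meeting the 55 points threshold). But: (f) operates against (b): the qualifying period is 190 days, below the 230 days limit. (b) is therefore removed.
Exception (c) does not apply: the contract file contains no informant information.
Exception (d): a current Schedule G Certificate is held; assessed value is $73,000, less than the $76,500 limit; a current General Registration is held — every condition holds. Under paragraphs (h)–(n): (h) would limit (d) — a current Tier A Declaration is held — but (i) sets (h) aside: (i) operates — the record's age is 11 years, meeting the 11 years threshold. (j), which would lift (i), is not engaged — no current Schedule 4 Exemption Letter is held. Exception (d) stands.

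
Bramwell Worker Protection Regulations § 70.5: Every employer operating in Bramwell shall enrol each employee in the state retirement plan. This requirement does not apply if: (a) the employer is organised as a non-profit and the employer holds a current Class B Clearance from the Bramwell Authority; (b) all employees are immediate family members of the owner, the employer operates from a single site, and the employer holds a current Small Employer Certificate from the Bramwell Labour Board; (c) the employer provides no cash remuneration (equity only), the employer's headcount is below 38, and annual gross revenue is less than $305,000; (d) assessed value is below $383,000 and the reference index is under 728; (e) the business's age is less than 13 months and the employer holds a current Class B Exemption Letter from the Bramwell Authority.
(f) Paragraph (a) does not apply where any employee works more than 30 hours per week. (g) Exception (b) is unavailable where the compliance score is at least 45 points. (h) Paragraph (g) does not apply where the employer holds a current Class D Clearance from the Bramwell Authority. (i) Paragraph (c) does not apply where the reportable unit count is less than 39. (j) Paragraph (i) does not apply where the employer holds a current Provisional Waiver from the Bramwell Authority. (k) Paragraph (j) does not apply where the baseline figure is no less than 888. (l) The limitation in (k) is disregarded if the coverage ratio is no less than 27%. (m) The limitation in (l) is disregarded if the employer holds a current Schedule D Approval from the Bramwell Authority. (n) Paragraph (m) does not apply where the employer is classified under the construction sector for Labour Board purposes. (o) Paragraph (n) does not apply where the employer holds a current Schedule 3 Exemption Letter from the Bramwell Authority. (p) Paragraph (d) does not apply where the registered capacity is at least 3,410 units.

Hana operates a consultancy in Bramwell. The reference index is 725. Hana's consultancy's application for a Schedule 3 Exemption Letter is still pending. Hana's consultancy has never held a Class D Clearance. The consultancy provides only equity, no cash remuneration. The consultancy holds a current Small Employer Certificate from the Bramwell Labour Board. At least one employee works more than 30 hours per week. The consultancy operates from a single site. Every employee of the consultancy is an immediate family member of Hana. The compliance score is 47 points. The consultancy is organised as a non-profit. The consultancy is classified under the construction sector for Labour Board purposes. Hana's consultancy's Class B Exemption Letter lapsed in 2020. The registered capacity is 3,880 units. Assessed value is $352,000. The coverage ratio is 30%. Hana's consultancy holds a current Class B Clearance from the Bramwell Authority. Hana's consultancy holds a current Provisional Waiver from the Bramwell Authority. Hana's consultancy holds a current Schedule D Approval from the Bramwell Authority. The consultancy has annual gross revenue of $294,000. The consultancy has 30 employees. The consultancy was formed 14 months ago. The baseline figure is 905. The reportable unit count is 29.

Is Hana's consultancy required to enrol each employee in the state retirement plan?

Exception (a) is satisfied on its face — the employer is a non-profit; a current Class B Clearance is held. However, paragraph (f) must be considered: (f) operates against (a): at least one employee exceeds 30 hours/week. So (a) is unavailable.
Exception (b): every employee is an immediate family member; the employer operates from a single site; a current Small Employer Certificate is held — every condition holds. Turning to paragraphs (g)–(h): (g) applies — the compliance score is 47 points, meeting the 45 points threshold. (h) does not operate here (no current Class D Clearance is held), so (g) stands. (b) is therefore removed.
Exception (c)'s conditions are all satisfied: remuneration is equity-only; the employer's headcount is 30, below the 38 limit; annual gross revenue is $294,000, less than the $305,000 limit. Applying paragraphs (i)–(o): (i) operates (the reportable unit count is 29, less than the 39 limit), but is set aside by (j): (j) operates against (i): a current Provisional Waiver is held. (k) operates (the baseline figure is 905, meeting the 888 threshold), but is overridden by (l): (l) is triggered — the coverage ratio is 30%, meeting the 27% threshold. (m) is engaged (a current Schedule D Approval is held), but is set aside by (n): (n) operates against (m): the consultancy is classified under the construction sector. (o), which would lift (n), is inapplicable — no current Schedule 3 Exemption Letter is held. So (c) applies.
All of (d)'s requirements are met (assessed value is $352,000, below the $383,000 limit; the reference index is 725, under the 728 limit). However, paragraph (p) must be considered: (p) operates against (d): the registered capacity is 3,880 units, meeting the 3,410 units threshold. (d) is therefore removed.
Exception (e) fails — the business's age is 14 months, not less than 13 months.

No — exception (c) applies; Hana's consultancy is not required to enrol each employee in the state retirement plan.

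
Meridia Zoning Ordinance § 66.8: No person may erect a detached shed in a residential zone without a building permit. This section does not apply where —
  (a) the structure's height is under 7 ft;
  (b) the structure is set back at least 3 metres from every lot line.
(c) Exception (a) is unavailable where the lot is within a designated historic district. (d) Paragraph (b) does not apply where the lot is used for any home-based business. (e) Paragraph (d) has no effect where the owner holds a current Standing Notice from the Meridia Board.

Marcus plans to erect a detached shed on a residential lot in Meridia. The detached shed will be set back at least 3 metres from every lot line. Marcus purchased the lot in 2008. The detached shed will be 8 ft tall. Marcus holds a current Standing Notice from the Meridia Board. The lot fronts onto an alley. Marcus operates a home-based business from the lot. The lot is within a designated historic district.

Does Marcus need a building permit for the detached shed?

No — exception (b) applies; Marcus does not need a building permit.

Exception (a) fails — the structure's height is 8 ft, not under 7 ft.
Exception (b)'s conditions are all satisfied: the setback is at least 3 m on every side. As to paragraphs (d)–(e): (d) would limit (b) — a home-based business operates on the lot — but (e) sets (d) aside: (e) operates against (d): a current Standing Notice is held. Exception (b) stands.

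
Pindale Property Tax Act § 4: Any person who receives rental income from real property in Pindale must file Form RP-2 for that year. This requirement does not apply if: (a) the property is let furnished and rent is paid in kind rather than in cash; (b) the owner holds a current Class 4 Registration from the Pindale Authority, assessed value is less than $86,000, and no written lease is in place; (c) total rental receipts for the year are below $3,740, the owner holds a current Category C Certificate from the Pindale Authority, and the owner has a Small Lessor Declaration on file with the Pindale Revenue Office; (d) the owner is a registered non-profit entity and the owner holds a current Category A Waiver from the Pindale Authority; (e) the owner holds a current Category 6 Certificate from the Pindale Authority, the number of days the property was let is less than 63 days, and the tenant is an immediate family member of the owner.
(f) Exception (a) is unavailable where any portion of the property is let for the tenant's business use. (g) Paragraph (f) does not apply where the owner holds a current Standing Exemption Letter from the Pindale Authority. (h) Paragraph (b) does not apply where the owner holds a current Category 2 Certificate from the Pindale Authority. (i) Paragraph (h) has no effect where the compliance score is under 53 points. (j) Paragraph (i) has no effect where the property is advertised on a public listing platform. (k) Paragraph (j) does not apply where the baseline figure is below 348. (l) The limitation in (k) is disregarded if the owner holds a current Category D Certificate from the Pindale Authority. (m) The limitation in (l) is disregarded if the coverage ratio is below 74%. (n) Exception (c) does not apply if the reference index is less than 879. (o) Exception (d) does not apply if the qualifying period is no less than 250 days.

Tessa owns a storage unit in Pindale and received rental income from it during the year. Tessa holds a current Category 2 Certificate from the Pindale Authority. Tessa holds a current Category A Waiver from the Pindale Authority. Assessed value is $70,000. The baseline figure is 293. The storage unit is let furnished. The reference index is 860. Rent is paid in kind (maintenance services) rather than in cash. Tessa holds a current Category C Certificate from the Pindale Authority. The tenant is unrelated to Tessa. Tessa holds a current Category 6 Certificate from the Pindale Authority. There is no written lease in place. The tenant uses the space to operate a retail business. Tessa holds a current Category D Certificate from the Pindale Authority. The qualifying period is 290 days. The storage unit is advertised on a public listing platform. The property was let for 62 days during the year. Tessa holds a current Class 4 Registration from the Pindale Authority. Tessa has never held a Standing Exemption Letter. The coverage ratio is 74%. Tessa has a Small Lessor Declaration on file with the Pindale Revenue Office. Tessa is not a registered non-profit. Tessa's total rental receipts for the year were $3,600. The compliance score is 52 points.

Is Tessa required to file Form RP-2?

Yes — Tessa must file Form RP-2.

Exception (a) is satisfied on its face — the property is let furnished; rent is paid in kind. But: (f) is triggered — the space is let for business use. (g) is not triggered (the Standing Exemption Letter is not current), so (f) stands. So (a) is unavailable.
Exception (b) is satisfied on its face — a current Class 4 Registration is held; assessed value is $70,000, less than the $86,000 limit; there is no written lease. Turning to paragraphs (h)–(m): (h) operates against (b): a current Category 2 Certificate is held. (i) is engaged (the compliance score is 52 points, under the 53 points limit), but is displaced by (j): (j) is engaged — the property is publicly advertised. (k) would limit (j) — the baseline figure is 293, below the 348 limit — but (l) sets (k) aside: (l) operates against (k): a current Category D Certificate is held. (m), which would lift (l), is inapplicable — the coverage ratio is 74%, not below 74%. (b) is therefore removed.
Exception (c)'s conditions are all satisfied: total rental receipts for the year are $3,600, below the $3,740 limit; a current Category C Certificate is held; a Small Lessor Declaration is on file. But: (n) is engaged — the reference index is 860, less than the 879 limit. Exception (c) does not apply.
Exception (d) does not apply: Tessa is not a registered non-profit.
Exception (e) does not apply: the tenant is unrelated to the owner.
Every exception is unavailable, so the rule governs.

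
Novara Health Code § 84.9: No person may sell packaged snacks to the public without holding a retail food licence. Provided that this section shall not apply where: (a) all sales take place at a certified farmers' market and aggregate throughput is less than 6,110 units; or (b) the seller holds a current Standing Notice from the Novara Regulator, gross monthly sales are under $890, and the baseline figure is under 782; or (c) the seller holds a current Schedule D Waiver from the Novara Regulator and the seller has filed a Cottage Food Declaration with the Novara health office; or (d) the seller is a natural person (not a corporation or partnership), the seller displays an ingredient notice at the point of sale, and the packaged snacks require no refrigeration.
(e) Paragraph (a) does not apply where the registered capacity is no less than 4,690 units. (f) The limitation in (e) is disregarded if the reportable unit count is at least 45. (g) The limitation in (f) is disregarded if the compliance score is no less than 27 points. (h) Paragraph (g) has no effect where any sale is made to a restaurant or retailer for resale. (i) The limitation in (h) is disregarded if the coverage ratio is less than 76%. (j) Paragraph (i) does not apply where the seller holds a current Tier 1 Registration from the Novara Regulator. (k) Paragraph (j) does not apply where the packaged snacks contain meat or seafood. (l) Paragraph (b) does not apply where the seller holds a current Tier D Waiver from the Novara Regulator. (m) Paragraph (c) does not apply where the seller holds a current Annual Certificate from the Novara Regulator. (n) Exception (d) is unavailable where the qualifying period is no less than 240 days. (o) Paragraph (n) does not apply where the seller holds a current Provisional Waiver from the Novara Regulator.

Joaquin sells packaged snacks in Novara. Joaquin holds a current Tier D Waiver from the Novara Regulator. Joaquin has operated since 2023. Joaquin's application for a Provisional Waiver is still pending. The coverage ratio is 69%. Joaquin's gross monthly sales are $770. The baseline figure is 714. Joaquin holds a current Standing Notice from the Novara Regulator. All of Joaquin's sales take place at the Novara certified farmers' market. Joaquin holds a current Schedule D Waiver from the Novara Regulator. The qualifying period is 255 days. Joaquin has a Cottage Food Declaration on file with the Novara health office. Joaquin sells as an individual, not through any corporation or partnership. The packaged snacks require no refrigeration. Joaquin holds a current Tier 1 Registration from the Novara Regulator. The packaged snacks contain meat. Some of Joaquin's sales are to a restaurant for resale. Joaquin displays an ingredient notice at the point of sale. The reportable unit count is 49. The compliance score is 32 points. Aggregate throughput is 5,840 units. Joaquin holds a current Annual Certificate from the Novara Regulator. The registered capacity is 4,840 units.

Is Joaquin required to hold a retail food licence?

Exception (a)'s conditions are all satisfied: all sales are at a certified farmers' market; aggregate throughput is 5,840 units, less than the 6,110 units limit. Turning to paragraphs (e)–(k): (e) operates against (a): the registered capacity is 4,840 units, meeting the 4,690 units threshold. (f) would limit (e) — the reportable unit count is 49, meeting the 45 threshold — but (g) sets (f) aside: (g) operates against (f): the compliance score is 32 points, meeting the 27 points threshold. (h) operates (some sales are to a restaurant for resale), but yields to (i): (i) is triggered — the coverage ratio is 69%, less than the 76% limit. (j) would limit (i) — a current Tier 1 Registration is held — but (k) sets (j) aside: (k) is engaged — the packaged snacks contain meat. (a) is therefore removed.
Exception (b)'s conditions are all satisfied: a current Standing Notice is held; gross monthly sales are $770, under the $890 limit; the baseline figure is 714, under the 782 limit. Turning to paragraph (l): (l) operates against (b): a current Tier D Waiver is held. (b) is therefore removed.
Exception (c)'s conditions are all satisfied: a current Schedule D Waiver is held; a Cottage Food Declaration is on file. Turning to paragraph (m): (m) operates — a current Annual Certificate is held. Exception (c) does not apply.
Exception (d)'s conditions are all satisfied: the seller is a natural person; an ingredient notice is displayed; the packaged snacks are shelf-stable. But: (n) operates against (d): the qualifying period is 255 days, meeting the 240 days threshold. (o) is inapplicable (there is no Provisional Waiver in force), so (n) stands. So (d) is unavailable.
Every exception is unavailable, so the rule governs.

Yes — Joaquin must hold a retail food licence.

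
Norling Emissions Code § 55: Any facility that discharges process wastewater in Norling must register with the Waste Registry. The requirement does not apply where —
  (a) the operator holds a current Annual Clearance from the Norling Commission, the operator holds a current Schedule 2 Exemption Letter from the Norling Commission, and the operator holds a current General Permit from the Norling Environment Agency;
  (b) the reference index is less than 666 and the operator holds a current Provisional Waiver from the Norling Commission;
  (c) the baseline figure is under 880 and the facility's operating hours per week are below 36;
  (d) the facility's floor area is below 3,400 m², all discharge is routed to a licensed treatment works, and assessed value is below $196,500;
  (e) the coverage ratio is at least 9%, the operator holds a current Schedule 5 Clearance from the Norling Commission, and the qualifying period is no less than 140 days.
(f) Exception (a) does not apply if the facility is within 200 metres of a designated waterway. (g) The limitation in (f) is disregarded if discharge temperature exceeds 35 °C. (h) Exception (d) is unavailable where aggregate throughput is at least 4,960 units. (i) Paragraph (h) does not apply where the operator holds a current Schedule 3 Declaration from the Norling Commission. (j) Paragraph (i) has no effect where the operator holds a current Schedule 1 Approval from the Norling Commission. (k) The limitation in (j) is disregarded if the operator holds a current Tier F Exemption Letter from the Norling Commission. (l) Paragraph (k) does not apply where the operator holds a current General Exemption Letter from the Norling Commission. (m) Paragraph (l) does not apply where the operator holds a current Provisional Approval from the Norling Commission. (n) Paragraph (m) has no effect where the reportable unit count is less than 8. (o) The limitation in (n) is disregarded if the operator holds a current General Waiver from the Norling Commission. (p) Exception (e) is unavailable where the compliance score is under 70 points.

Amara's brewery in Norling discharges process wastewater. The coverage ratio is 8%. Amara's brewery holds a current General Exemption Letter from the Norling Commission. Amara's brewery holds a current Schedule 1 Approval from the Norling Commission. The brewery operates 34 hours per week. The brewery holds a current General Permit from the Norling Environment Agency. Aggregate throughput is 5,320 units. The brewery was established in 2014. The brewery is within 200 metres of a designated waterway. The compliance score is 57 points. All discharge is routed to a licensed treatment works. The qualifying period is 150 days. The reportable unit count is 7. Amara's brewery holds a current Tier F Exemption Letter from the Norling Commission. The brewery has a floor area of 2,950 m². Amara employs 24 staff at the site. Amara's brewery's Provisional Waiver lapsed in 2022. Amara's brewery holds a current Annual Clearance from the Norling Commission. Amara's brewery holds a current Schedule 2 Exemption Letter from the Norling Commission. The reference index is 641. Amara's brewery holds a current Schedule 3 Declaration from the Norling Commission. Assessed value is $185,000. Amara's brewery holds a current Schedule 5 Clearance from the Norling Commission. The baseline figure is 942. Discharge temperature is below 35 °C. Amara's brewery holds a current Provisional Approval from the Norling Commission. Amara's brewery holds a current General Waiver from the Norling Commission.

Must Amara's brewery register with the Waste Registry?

All of (a)'s requirements are met (a current Annual Clearance is held; a current Schedule 2 Exemption Letter is held; a current General Permit is held). However, paragraphs (f)–(g) must be considered: (f) operates against (a): the brewery is within 200 m of a designated waterway. (g), which would lift (f), is inapplicable — discharge temperature is below 35 °C. So (a) is unavailable.
Exception (b) does not apply: no current Provisional Waiver is held.
Exception (c) does not apply: the baseline figure is 942, not under 880.
All of (d)'s requirements are met (the facility's floor area is 2,950 m², below the 3,400 m² limit; discharge is routed to a licensed treatment works; assessed value is $185,000, below the $196,500 limit). Under paragraphs (h)–(o): (h) is triggered (aggregate throughput is 5,320 units, meeting the 4,960 units threshold), but is itself disapplied by (i): (i) is triggered — a current Schedule 3 Declaration is held. (j) would limit (i) — a current Schedule 1 Approval is held — but (k) sets (j) aside: (k) is triggered — a current Tier F Exemption Letter is held. (l) operates (a current General Exemption Letter is held), but is set aside by (m): (m) operates against (l): a current Provisional Approval is held. (n) applies (the reportable unit count is 7, less than the 8 limit), but yields to (o): (o) applies — a current General Waiver is held. Exception (d) stands.
Exception (e) does not apply: the coverage ratio is 8%, short of 9%.

No — exception (d) applies; Amara's brewery is not required to register with the Waste Registry.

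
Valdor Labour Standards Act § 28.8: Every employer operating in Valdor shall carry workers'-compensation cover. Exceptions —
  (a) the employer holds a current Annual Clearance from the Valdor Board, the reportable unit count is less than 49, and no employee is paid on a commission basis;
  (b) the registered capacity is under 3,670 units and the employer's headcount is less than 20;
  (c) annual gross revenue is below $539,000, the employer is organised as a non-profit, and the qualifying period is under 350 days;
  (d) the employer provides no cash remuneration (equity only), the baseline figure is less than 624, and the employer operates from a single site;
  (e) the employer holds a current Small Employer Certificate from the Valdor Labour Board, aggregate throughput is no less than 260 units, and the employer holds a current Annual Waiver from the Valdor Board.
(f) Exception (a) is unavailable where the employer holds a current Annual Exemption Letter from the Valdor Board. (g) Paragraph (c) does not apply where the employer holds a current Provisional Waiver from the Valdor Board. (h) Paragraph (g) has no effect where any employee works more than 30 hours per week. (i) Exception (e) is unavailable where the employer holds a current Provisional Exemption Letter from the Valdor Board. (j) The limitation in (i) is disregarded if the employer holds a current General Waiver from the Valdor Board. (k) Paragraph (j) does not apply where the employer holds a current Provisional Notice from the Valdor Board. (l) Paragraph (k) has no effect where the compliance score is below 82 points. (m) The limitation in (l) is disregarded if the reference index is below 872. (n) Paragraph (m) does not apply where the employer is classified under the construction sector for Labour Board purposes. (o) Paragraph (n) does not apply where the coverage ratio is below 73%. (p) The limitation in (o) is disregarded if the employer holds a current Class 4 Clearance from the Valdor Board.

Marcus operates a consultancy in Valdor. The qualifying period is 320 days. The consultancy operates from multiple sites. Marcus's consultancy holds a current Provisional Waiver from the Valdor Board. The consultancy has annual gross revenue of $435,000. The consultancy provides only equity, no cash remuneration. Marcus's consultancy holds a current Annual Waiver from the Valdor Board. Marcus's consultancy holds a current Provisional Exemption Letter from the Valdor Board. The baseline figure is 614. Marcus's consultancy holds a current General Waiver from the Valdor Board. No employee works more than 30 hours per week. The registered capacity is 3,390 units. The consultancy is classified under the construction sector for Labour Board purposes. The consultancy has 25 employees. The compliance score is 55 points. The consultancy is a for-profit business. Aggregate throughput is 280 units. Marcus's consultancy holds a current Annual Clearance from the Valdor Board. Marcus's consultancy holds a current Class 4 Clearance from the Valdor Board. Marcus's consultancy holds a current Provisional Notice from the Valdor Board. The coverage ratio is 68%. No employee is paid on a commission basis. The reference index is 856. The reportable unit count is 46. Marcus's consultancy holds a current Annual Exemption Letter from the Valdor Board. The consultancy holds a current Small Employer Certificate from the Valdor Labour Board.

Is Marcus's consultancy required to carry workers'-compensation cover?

Exception (a): a current Annual Clearance is held; the reportable unit count is 46, less than the 49 limit; no employee is paid on commission — every condition holds. But applying paragraph (f): (f) operates against (a): a current Annual Exemption Letter is held. (a) is therefore removed.
Exception (b) does not apply: the employer's headcount is 25, not less than 20.
Exception (c) requires that the employer is organised as a non-profit; but the employer is for-profit, so (c) is unavailable.
Exception (d) fails — the employer operates from multiple sites.
Exception (e) is satisfied on its face — a current Small Employer Certificate is held; aggregate throughput is 280 units, meeting the 260 units threshold; a current Annual Waiver is held. Applying paragraphs (i)–(p): (i) would limit (e) — a current Provisional Exemption Letter is held — but (j) sets (i) aside: (j) applies — a current General Waiver is held. (k) is triggered (a current Provisional Notice is held), but yields to (l): (l) operates against (k): the compliance score is 55 points, below the 82 points limit. (m) is triggered (the reference index is 856, below the 872 limit), but is set aside by (n): (n) operates against (m): the consultancy is classified under the construction sector. (o) is engaged (the coverage ratio is 68%, below the 73% limit), but is overridden by (p): (p) operates against (o): a current Class 4 Clearance is held. (e) remains available.

No — exception (e) applies; Marcus's consultancy is not required to carry workers'-compensation cover.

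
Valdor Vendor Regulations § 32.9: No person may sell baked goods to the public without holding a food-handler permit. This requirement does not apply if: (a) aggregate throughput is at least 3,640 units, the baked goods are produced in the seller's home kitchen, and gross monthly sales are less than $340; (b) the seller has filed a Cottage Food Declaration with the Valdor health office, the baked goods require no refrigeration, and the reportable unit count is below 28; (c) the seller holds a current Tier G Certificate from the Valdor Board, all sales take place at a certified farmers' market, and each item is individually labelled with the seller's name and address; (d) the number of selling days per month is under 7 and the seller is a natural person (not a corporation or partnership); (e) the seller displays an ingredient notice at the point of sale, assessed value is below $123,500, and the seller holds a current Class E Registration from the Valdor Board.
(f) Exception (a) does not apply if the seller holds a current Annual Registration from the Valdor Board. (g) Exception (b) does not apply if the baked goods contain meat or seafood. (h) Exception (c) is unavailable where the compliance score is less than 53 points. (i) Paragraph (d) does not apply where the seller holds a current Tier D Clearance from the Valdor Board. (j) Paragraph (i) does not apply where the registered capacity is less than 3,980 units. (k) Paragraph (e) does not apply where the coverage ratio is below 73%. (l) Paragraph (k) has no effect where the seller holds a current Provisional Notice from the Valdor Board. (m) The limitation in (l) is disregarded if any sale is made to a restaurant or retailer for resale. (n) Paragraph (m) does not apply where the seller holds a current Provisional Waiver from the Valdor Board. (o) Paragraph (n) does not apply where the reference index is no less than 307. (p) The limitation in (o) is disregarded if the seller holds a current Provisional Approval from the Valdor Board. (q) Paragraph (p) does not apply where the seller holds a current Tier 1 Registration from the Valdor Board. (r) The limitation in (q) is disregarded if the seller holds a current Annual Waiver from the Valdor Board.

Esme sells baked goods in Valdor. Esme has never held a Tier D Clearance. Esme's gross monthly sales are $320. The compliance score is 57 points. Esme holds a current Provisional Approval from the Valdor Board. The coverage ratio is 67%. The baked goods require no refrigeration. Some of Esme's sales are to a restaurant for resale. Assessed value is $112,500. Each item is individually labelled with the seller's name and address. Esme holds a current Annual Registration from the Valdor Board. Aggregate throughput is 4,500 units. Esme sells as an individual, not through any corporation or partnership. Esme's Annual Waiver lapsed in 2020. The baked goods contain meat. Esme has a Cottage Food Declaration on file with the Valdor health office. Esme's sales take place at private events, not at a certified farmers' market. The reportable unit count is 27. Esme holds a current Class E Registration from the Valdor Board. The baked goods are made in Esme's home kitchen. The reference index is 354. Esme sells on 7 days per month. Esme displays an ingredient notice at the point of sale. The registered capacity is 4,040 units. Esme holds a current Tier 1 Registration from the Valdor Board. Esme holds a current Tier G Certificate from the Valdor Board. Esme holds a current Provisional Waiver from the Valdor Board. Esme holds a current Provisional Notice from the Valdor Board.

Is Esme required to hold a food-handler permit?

Yes — Esme must hold a food-handler permit.

Exception (a): aggregate throughput is 4,500 units, meeting the 3,640 units threshold; the baked goods are home-kitchen produced; gross monthly sales are $320, less than the $340 limit — every condition holds. However, paragraph (f) must be considered: (f) is engaged — a current Annual Registration is held. Exception (a) does not apply.
Exception (b)'s conditions are all satisfied: a Cottage Food Declaration is on file; the baked goods are shelf-stable; the reportable unit count is 27, below the 28 limit. However, paragraph (g) must be considered: (g) is triggered — the baked goods contain meat. So (b) is unavailable.
Exception (c) fails — sales are at private events, not a certified farmers' market.
Exception (d) requires that the number of selling days per month is under 7; but the number of selling days per month is 7, not under 7, so (d) is unavailable.
Exception (e) is satisfied on its face — an ingredient notice is displayed; assessed value is $112,500, below the $123,500 limit; a current Class E Registration is held. But applying paragraphs (k)–(r): (k) applies — the coverage ratio is 67%, below the 73% limit. (l) would limit (k) — a current Provisional Notice is held — but (m) sets (l) aside: (m) operates — some sales are to a restaurant for resale. (n) applies (a current Provisional Waiver is held), but is set aside by (o): (o) is engaged — the reference index is 354, meeting the 307 threshold. (p) operates (a current Provisional Approval is held), but is overridden by (q): (q) operates — a current Tier 1 Registration is held. (r) is not engaged (there is no Annual Waiver in force), so (q) stands. (e) is therefore removed.
No exception is made out. Esme falls within the general rule.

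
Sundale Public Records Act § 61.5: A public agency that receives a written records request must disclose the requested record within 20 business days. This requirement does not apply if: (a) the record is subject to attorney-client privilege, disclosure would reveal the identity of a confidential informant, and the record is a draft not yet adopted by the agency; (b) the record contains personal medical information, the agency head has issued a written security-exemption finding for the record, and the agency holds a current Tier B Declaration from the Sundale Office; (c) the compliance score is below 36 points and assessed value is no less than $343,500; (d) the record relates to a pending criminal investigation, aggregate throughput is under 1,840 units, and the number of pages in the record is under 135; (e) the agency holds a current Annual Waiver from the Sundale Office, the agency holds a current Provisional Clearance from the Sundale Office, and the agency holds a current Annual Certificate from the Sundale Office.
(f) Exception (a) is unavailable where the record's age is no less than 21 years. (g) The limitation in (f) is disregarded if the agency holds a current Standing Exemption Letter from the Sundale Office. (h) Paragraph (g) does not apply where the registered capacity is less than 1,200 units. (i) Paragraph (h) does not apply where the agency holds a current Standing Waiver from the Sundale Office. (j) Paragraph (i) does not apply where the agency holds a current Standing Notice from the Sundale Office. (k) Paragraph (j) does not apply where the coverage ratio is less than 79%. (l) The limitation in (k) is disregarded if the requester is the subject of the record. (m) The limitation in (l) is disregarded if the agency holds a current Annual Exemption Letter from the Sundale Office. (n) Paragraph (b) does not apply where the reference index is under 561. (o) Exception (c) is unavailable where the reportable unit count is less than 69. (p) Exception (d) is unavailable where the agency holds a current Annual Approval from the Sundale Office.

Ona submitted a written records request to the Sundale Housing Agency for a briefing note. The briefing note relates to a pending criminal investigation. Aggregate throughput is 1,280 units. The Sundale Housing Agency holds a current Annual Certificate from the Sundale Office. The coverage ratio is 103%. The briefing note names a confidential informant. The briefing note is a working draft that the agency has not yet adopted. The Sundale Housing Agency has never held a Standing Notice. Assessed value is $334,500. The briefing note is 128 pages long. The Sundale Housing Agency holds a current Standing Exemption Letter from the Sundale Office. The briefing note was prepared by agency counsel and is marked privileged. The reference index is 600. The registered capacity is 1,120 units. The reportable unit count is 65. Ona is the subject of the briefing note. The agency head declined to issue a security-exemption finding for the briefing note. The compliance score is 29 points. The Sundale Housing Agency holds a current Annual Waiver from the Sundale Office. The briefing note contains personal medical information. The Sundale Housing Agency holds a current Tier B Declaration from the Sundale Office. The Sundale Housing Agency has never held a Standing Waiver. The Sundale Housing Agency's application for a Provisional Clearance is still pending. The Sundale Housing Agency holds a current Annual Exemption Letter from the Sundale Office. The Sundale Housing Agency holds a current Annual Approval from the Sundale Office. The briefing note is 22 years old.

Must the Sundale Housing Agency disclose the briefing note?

All of (a)'s requirements are met (the briefing note is privileged; the briefing note names a confidential informant; the briefing note is an unadopted draft). Turning to paragraphs (f)–(m): (f) is triggered — the record's age is 22 years, meeting the 21 years threshold. (g) would limit (f) — a current Standing Exemption Letter is held — but (h) sets (g) aside: (h) operates against (g): the registered capacity is 1,120 units, less than the 1,200 units limit. (i) does not operate here (there is no Standing Waiver in force), so (h) stands. So (a) is unavailable.
Exception (b) requires that the agency head has issued a written security-exemption finding for the record; but the agency head declined to issue a security-exemption finding, so (b) is unavailable.
Exception (c) fails — assessed value is $334,500, short of $343,500.
Exception (d)'s conditions are all satisfied: the briefing note relates to a pending investigation; aggregate throughput is 1,280 units, under the 1,840 units limit; the number of pages in the record is 128, under the 135 limit. But: (p) operates against (d): a current Annual Approval is held. So (d) is unavailable.
Exception (e) fails — the Provisional Clearance is not current.
No exception displaces § 61.5.

Yes — the Sundale Housing Agency must disclose the briefing note.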